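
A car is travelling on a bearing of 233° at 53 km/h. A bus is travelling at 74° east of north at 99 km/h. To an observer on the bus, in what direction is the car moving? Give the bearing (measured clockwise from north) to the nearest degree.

Taking east as x and north as y: car velocity = (-42.328, -31.896) km/h; bus velocity = (95.165, 27.288) km/h.
Velocity of car relative to bus = (-42.328, -31.896) − (95.165, 27.288) = (-137.493, -59.184) km/h.
Bearing = atan2(-137.49, -59.18) = 246.71° clockwise from north.

247°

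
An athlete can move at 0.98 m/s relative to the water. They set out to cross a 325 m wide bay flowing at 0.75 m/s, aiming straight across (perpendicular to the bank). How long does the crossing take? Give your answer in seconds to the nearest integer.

332 s

The component of the athlete's velocity perpendicular to the bank is 0.98 m/s.
The flow acts along the bank and has no component across it.
Time = 325 / 0.980 = 331.633 s.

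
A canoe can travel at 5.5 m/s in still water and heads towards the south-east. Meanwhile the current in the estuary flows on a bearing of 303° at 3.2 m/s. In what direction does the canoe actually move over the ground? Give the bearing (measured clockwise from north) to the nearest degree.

Taking east as x and north as y: velocity relative to the water = (3.889, -3.889) m/s; the water relative to ground = (-2.684, 1.743) m/s.
Velocity relative to ground = (3.889, -3.889) + (-2.684, 1.743) = (1.205, -2.146) m/s.
Bearing = atan2(1.21, -2.15) = 150.68° clockwise from north.

151°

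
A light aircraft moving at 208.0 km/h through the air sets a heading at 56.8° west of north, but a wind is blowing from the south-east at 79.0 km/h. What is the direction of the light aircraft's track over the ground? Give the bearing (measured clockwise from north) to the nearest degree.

Taking east as x and north as y: velocity relative to the air = (-174.047, 113.893) km/h; the air relative to ground = (-55.861, 55.861) km/h.
Velocity relative to ground = (-174.047, 113.893) + (-55.861, 55.861) = (-229.908, 169.755) km/h.
Bearing = atan2(-229.91, 169.75) = 306.44° clockwise from north.

306°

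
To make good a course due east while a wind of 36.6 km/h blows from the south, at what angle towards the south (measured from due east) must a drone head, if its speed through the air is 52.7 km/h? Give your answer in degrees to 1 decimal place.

44.0°

The wind pushes perpendicular to the desired track; the heading must have a component into the wind equal to 36.6 km/h: 52.7 sin θ = 36.6.
sin θ = 0.6945, so θ = 43.987°.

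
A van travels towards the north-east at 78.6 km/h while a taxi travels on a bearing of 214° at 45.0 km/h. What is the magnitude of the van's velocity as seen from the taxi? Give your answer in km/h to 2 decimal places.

Taking east as x and north as y: van velocity = (55.579, 55.579) km/h; taxi velocity = (-25.164, -37.307) km/h.
Velocity of van relative to taxi = (55.579, 55.579) − (-25.164, -37.307) = (80.742, 92.885) km/h.
Magnitude = |(80.742, 92.885)| = 123.073 km/h.

123.07 km/h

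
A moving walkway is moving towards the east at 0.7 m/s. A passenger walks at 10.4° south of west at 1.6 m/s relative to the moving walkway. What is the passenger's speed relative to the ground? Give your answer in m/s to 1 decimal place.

0.9 m/s

Taking east as x and north as y: moving walkway velocity = (0.700, 0.000) m/s; passenger velocity relative to moving walkway = (-1.574, -0.289) m/s.
Velocity relative to ground = (0.700, 0.000) + (-1.574, -0.289) = (-0.874, -0.289) m/s.
Speed = |(-0.874, -0.289)| = 0.920 m/s.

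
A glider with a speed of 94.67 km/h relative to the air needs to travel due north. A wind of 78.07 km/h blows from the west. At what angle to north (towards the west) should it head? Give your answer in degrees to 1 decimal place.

The wind pushes perpendicular to the desired track; the heading must have a component into the wind equal to 78.07 km/h: 94.67 sin θ = 78.07.
sin θ = 0.8247, so θ = 55.553°.

55.6°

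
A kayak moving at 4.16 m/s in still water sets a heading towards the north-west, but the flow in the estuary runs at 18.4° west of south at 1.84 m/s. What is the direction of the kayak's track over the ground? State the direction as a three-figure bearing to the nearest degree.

Taking east as x and north as y: velocity relative to the water = (-2.942, 2.942) m/s; the water relative to ground = (-0.581, -1.746) m/s.
Velocity relative to ground = (-2.942, 2.942) + (-0.581, -1.746) = (-3.522, 1.196) m/s.
Bearing = atan2(-3.52, 1.20) = 288.75° clockwise from north.

289°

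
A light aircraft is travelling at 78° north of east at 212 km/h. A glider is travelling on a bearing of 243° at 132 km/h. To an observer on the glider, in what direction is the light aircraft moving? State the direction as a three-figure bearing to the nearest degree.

Taking east as x and north as y: light aircraft velocity = (44.077, 207.367) km/h; glider velocity = (-117.613, -59.927) km/h.
Velocity of light aircraft relative to glider = (44.077, 207.367) − (-117.613, -59.927) = (161.690, 267.294) km/h.
Bearing = atan2(161.69, 267.29) = 31.17° clockwise from north.

031°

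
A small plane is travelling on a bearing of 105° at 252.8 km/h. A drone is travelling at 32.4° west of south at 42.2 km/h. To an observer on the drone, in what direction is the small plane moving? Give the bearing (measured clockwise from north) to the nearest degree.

096°

Taking east as x and north as y: small plane velocity = (244.186, -65.429) km/h; drone velocity = (-22.612, -35.631) km/h.
Velocity of small plane relative to drone = (244.186, -65.429) − (-22.612, -35.631) = (266.798, -29.799) km/h.
Bearing = atan2(266.80, -29.80) = 96.37° clockwise from north.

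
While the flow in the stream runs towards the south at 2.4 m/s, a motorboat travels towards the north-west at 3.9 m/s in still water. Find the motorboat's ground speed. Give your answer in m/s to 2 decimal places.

Taking east as x and north as y: velocity relative to the water = (-2.758, 2.758) m/s; the water relative to ground = (0.000, -2.400) m/s.
Velocity relative to ground = (-2.758, 2.758) + (0.000, -2.400) = (-2.758, 0.358) m/s.
Speed = |(-2.758, 0.358)| = 2.781 m/s.

2.78 m/s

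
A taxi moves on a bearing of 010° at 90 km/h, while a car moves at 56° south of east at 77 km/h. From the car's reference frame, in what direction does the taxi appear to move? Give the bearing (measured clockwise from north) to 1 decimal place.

Taking east as x and north as y: taxi velocity = (15.628, 88.633) km/h; car velocity = (43.058, -63.836) km/h.
Velocity of taxi relative to car = (15.628, 88.633) − (43.058, -63.836) = (-27.430, 152.469) km/h.
Bearing = atan2(-27.43, 152.47) = 349.80° clockwise from north.

349.8°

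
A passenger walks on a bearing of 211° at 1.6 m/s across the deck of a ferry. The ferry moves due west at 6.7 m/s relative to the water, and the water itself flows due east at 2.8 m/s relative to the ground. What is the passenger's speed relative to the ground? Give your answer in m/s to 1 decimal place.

4.9 m/s

In east/north components (m/s): passenger relative to ferry = (-0.824, -1.371); ferry relative to water = (-6.700, 0.000); water relative to ground = (2.800, 0.000).
Sum = (-4.724, -1.371) m/s.
Speed = |(-4.724, -1.371)| = 4.919 m/s.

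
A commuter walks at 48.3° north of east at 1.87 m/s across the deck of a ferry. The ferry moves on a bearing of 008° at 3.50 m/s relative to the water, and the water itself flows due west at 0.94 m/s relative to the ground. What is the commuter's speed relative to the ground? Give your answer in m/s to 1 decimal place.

In east/north components (m/s): commuter relative to ferry = (1.244, 1.396); ferry relative to water = (0.487, 3.466); water relative to ground = (-0.940, 0.000).
Sum = (0.791, 4.862) m/s.
Speed = |(0.791, 4.862)| = 4.926 m/s.

4.9 m/s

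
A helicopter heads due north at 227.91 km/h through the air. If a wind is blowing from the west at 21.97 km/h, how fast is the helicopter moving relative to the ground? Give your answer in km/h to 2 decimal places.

228.97 km/h

Taking east as x and north as y: velocity relative to the air = (0.000, 227.910) km/h; the air relative to ground = (21.970, 0.000) km/h.
Velocity relative to ground = (0.000, 227.910) + (21.970, 0.000) = (21.970, 227.910) km/h.
Speed = |(21.970, 227.910)| = 228.966 km/h.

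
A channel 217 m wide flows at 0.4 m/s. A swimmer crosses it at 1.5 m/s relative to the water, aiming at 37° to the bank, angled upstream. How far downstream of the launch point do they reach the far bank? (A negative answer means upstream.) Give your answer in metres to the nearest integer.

-192 m

Perpendicular speed = 0.903 m/s; crossing time = 217 / 0.903 = 240.384 s.
Net downstream speed = -0.798 m/s.
Drift = -0.798 × 240.384 = -191.815 m (upstream).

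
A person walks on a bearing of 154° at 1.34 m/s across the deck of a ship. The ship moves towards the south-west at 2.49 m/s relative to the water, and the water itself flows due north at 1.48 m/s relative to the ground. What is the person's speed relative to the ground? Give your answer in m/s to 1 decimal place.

1.9 m/s

In east/north components (m/s): person relative to ship = (0.587, -1.204); ship relative to water = (-1.761, -1.761); water relative to ground = (0.000, 1.480).
Sum = (-1.173, -1.485) m/s.
Speed = |(-1.173, -1.485)| = 1.893 m/s.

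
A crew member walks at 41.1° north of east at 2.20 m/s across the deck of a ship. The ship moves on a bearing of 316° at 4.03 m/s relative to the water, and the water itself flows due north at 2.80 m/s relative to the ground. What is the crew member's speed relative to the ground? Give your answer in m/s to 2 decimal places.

In east/north components (m/s): crew member relative to ship = (1.658, 1.446); ship relative to water = (-2.799, 2.899); water relative to ground = (0.000, 2.800).
Sum = (-1.142, 7.145) m/s.
Speed = |(-1.142, 7.145)| = 7.236 m/s.

7.24 m/s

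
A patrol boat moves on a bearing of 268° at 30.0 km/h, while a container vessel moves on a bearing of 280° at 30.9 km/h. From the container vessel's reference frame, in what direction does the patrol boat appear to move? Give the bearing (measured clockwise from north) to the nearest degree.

176°

Taking east as x and north as y: patrol boat velocity = (-29.982, -1.047) km/h; container vessel velocity = (-30.431, 5.366) km/h.
Velocity of patrol boat relative to container vessel = (-29.982, -1.047) − (-30.431, 5.366) = (0.449, -6.413) km/h.
Bearing = atan2(0.45, -6.41) = 176.00° clockwise from north.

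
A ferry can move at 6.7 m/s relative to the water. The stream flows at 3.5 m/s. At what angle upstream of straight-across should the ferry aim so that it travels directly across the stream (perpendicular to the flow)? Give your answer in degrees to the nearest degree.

31°

To cancel the current, the upstream component of the ferry's velocity must equal the flow: 6.7 sin θ = 3.5.
sin θ = 3.5 / 6.7 = 0.5224.
θ = arcsin(0.5224) = 31.493°.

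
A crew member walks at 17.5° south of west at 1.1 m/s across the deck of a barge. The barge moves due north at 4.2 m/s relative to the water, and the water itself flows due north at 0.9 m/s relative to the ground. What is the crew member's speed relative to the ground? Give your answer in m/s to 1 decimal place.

4.9 m/s

In east/north components (m/s): crew member relative to barge = (-1.049, -0.331); barge relative to water = (0.000, 4.200); water relative to ground = (0.000, 0.900).
Sum = (-1.049, 4.769) m/s.
Speed = |(-1.049, 4.769)| = 4.883 m/s.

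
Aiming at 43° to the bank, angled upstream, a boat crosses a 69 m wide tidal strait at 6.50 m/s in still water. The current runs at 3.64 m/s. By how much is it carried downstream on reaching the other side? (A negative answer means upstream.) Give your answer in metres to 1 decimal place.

-17.3 m

Perpendicular speed = 4.433 m/s; crossing time = 69 / 4.433 = 15.565 s.
Net downstream speed = -1.114 m/s.
Drift = -1.114 × 15.565 = -17.336 m (upstream).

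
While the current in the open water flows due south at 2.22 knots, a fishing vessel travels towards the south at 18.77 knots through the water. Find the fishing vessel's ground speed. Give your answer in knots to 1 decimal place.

21.0 knots

Taking east as x and north as y: velocity relative to the water = (0.000, -18.770) knots; the water relative to ground = (0.000, -2.220) knots.
Velocity relative to ground = (0.000, -18.770) + (0.000, -2.220) = (0.000, -20.990) knots.
Speed = |(0.000, -20.990)| = 20.990 knots.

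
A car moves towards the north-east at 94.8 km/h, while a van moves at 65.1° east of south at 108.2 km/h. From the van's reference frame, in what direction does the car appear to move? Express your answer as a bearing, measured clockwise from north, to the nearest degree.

345°

Taking east as x and north as y: car velocity = (67.034, 67.034) km/h; van velocity = (98.142, -45.556) km/h.
Velocity of car relative to van = (67.034, 67.034) − (98.142, -45.556) = (-31.108, 112.590) km/h.
Bearing = atan2(-31.11, 112.59) = 344.55° clockwise from north.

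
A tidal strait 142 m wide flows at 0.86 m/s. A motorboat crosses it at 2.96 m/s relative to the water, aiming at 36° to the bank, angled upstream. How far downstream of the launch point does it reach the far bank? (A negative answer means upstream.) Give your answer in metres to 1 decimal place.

-125.3 m

Perpendicular speed = 1.740 m/s; crossing time = 142 / 1.740 = 81.616 s.
Net downstream speed = -1.535 m/s.
Drift = -1.535 × 81.616 = -125.256 m (upstream).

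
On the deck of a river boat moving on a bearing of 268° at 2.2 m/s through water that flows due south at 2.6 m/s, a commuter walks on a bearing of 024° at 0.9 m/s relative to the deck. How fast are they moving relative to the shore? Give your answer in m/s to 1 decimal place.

2.6 m/s

In east/north components (m/s): commuter relative to river boat = (0.366, 0.822); river boat relative to water = (-2.199, -0.077); water relative to ground = (0.000, -2.600).
Sum = (-1.833, -1.855) m/s.
Speed = |(-1.833, -1.855)| = 2.607 m/s.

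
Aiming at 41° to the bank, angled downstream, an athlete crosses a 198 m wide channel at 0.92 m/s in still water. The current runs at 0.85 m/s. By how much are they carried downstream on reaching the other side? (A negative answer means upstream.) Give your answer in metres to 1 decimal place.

Perpendicular speed = 0.604 m/s; crossing time = 198 / 0.604 = 328.046 s.
Net downstream speed = 1.544 m/s.
Drift = 1.544 × 328.046 = 506.612 m (downstream).

506.6 m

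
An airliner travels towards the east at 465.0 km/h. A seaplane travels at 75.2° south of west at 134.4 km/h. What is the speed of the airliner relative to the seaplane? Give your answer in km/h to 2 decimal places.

Taking east as x and north as y: airliner velocity = (465.000, 0.000) km/h; seaplane velocity = (-34.332, -129.941) km/h.
Velocity of airliner relative to seaplane = (465.000, 0.000) − (-34.332, -129.941) = (499.332, 129.941) km/h.
Magnitude = |(499.332, 129.941)| = 515.962 km/h.

515.96 km/h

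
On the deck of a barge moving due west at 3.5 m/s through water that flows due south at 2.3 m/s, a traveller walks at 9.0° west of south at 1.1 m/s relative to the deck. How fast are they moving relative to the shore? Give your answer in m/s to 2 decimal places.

5.00 m/s

In east/north components (m/s): traveller relative to barge = (-0.172, -1.086); barge relative to water = (-3.500, 0.000); water relative to ground = (0.000, -2.300).
Sum = (-3.672, -3.386) m/s.
Speed = |(-3.672, -3.386)| = 4.995 m/s.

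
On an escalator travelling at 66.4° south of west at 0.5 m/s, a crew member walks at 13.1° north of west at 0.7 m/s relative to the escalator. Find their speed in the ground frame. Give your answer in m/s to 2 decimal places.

Taking east as x and north as y: escalator velocity = (-0.200, -0.458) m/s; crew member velocity relative to escalator = (-0.682, 0.159) m/s.
Velocity relative to ground = (-0.200, -0.458) + (-0.682, 0.159) = (-0.882, -0.300) m/s.
Speed = |(-0.882, -0.300)| = 0.931 m/s.

0.93 m/s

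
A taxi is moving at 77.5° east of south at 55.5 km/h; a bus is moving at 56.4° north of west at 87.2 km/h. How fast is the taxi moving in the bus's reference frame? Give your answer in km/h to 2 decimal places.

Taking east as x and north as y: taxi velocity = (54.184, -12.012) km/h; bus velocity = (-48.256, 72.631) km/h.
Velocity of taxi relative to bus = (54.184, -12.012) − (-48.256, 72.631) = (102.440, -84.643) km/h.
Magnitude = |(102.440, -84.643)| = 132.885 km/h.

132.89 km/h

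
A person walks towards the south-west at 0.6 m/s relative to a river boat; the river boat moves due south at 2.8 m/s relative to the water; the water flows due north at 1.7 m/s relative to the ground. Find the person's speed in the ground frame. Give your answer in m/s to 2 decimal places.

In east/north components (m/s): person relative to river boat = (-0.424, -0.424); river boat relative to water = (0.000, -2.800); water relative to ground = (0.000, 1.700).
Sum = (-0.424, -1.524) m/s.
Speed = |(-0.424, -1.524)| = 1.582 m/s.

1.58 m/s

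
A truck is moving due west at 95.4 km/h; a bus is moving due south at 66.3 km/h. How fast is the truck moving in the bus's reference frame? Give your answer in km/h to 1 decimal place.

116.2 km/h

Taking east as x and north as y: truck velocity = (-95.400, 0.000) km/h; bus velocity = (0.000, -66.300) km/h.
Velocity of truck relative to bus = (-95.400, 0.000) − (0.000, -66.300) = (-95.400, 66.300) km/h.
Magnitude = |(-95.400, 66.300)| = 116.176 km/h.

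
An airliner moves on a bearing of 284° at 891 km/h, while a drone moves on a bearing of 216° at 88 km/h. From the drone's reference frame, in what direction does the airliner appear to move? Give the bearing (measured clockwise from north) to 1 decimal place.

Taking east as x and north as y: airliner velocity = (-864.533, 215.552) km/h; drone velocity = (-51.725, -71.193) km/h.
Velocity of airliner relative to drone = (-864.533, 215.552) − (-51.725, -71.193) = (-812.808, 286.746) km/h.
Bearing = atan2(-812.81, 286.75) = 289.43° clockwise from north.

289.4°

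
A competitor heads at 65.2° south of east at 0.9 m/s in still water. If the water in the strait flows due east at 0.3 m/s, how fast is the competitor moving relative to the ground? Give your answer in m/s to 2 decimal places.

1.06 m/s

Taking east as x and north as y: velocity relative to the water = (0.378, -0.817) m/s; the water relative to ground = (0.300, 0.000) m/s.
Velocity relative to ground = (0.378, -0.817) + (0.300, 0.000) = (0.678, -0.817) m/s.
Speed = |(0.678, -0.817)| = 1.061 m/s.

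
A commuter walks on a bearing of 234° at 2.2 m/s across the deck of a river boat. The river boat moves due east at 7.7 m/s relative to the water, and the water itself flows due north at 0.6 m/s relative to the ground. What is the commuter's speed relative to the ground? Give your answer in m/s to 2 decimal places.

5.96 m/s

In east/north components (m/s): commuter relative to river boat = (-1.780, -1.293); river boat relative to water = (7.700, 0.000); water relative to ground = (0.000, 0.600).
Sum = (5.920, -0.693) m/s.
Speed = |(5.920, -0.693)| = 5.961 m/s.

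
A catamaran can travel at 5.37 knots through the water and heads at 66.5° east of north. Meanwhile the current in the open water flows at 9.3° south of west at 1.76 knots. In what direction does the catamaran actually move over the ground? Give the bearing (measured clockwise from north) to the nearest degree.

060°

Taking east as x and north as y: velocity relative to the water = (4.925, 2.141) knots; the water relative to ground = (-1.737, -0.284) knots.
Velocity relative to ground = (4.925, 2.141) + (-1.737, -0.284) = (3.188, 1.857) knots.
Bearing = atan2(3.19, 1.86) = 59.78° clockwise from north.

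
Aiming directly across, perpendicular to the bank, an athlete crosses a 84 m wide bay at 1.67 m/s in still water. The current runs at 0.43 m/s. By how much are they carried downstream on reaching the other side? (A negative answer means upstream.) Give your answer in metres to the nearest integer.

22 m

Perpendicular speed = 1.670 m/s; crossing time = 84 / 1.670 = 50.299 s.
Net downstream speed = 0.430 m/s.
Drift = 0.430 × 50.299 = 21.629 m (downstream).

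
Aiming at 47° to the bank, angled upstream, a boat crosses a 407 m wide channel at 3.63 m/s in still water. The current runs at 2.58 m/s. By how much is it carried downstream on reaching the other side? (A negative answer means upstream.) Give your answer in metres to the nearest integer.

Perpendicular speed = 2.655 m/s; crossing time = 407 / 2.655 = 153.306 s.
Net downstream speed = 0.104 m/s.
Drift = 0.104 × 153.306 = 15.997 m (downstream).

16 m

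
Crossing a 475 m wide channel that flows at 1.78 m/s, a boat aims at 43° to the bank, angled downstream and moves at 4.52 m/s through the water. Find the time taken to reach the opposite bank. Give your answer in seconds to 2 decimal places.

154.09 s

The component of the boat's velocity perpendicular to the bank is 4.52 × sin 43° = 3.083 m/s.
Only the cross-stream component determines the crossing time; the current contributes nothing perpendicular to the bank.
Time = 475 / 3.083 = 154.089 s.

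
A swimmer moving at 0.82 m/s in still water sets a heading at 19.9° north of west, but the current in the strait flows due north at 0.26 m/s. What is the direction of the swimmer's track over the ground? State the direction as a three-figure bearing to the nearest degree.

305°

Taking east as x and north as y: velocity relative to the water = (-0.771, 0.279) m/s; the water relative to ground = (0.000, 0.260) m/s.
Velocity relative to ground = (-0.771, 0.279) + (0.000, 0.260) = (-0.771, 0.539) m/s.
Bearing = atan2(-0.77, 0.54) = 304.96° clockwise from north.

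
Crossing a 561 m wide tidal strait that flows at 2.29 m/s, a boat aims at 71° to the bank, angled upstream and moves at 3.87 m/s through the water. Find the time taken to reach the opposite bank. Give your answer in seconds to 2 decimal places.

The component of the boat's velocity perpendicular to the bank is 3.87 × sin 71° = 3.659 m/s.
The flow acts along the bank and has no component across it.
Time = 561 / 3.659 = 153.314 s.

153.31 s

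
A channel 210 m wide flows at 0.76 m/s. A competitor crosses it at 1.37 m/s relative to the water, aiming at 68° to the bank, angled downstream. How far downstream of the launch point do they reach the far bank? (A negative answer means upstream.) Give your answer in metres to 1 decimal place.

Perpendicular speed = 1.270 m/s; crossing time = 210 / 1.270 = 165.323 s.
Net downstream speed = 1.273 m/s.
Drift = 1.273 × 165.323 = 210.491 m (downstream).

210.5 m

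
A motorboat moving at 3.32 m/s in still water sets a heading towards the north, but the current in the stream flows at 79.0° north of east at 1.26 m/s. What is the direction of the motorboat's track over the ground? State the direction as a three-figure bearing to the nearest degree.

003°

Taking east as x and north as y: velocity relative to the water = (0.000, 3.320) m/s; the water relative to ground = (0.240, 1.237) m/s.
Velocity relative to ground = (0.000, 3.320) + (0.240, 1.237) = (0.240, 4.557) m/s.
Bearing = atan2(0.24, 4.56) = 3.02° clockwise from north.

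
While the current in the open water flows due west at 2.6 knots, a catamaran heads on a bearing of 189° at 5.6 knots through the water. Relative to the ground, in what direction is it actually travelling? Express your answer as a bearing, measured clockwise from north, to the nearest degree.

212°

Taking east as x and north as y: velocity relative to the water = (-0.876, -5.531) knots; the water relative to ground = (-2.600, 0.000) knots.
Velocity relative to ground = (-0.876, -5.531) + (-2.600, 0.000) = (-3.476, -5.531) knots.
Bearing = atan2(-3.48, -5.53) = 212.15° clockwise from north.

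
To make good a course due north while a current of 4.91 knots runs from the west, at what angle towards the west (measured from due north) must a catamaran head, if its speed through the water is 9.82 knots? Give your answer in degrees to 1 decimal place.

30.0°

The current pushes perpendicular to the desired track; the heading must have a component into the current equal to 4.91 knots: 9.82 sin θ = 4.91.
sin θ = 0.5000, so θ = 30.000°.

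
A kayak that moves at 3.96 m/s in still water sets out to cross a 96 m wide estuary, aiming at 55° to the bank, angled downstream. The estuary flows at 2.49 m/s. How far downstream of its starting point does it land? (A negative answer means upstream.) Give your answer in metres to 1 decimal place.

Perpendicular speed = 3.244 m/s; crossing time = 96 / 3.244 = 29.595 s.
Net downstream speed = 4.761 m/s.
Drift = 4.761 × 29.595 = 140.910 m (downstream).

140.9 m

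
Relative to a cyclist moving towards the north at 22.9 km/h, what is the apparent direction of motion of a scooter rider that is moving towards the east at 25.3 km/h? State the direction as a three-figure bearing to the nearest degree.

132°

Taking east as x and north as y: scooter rider velocity = (25.300, 0.000) km/h; cyclist velocity = (0.000, 22.900) km/h.
Velocity of scooter rider relative to cyclist = (25.300, 0.000) − (0.000, 22.900) = (25.300, -22.900) km/h.
Bearing = atan2(25.30, -22.90) = 132.15° clockwise from north.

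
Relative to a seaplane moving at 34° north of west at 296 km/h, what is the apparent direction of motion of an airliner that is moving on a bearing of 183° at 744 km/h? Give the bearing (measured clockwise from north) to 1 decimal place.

167.2°

Taking east as x and north as y: airliner velocity = (-38.938, -742.980) km/h; seaplane velocity = (-245.395, 165.521) km/h.
Velocity of airliner relative to seaplane = (-38.938, -742.980) − (-245.395, 165.521) = (206.457, -908.501) km/h.
Bearing = atan2(206.46, -908.50) = 167.20° clockwise from north.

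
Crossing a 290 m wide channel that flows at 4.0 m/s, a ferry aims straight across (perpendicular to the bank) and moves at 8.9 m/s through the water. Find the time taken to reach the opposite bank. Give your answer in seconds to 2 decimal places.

32.58 s

The component of the ferry's velocity perpendicular to the bank is 8.9 m/s.
The current is parallel to the bank, so it does not affect the crossing time.
Time = 290 / 8.900 = 32.584 s.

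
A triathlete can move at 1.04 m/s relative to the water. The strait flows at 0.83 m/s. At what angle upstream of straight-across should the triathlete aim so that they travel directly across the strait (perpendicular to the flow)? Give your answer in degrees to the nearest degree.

53°

To cancel the current, the upstream component of the triathlete's velocity must equal the flow: 1.04 sin θ = 0.83.
sin θ = 0.83 / 1.04 = 0.7981.
θ = arcsin(0.7981) = 52.947°.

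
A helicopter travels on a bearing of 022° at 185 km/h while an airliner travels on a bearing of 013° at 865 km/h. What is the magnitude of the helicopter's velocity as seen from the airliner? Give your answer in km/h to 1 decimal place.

682.9 km/h

Taking east as x and north as y: helicopter velocity = (69.302, 171.529) km/h; airliner velocity = (194.583, 842.830) km/h.
Velocity of helicopter relative to airliner = (69.302, 171.529) − (194.583, 842.830) = (-125.280, -671.301) km/h.
Magnitude = |(-125.280, -671.301)| = 682.891 km/h.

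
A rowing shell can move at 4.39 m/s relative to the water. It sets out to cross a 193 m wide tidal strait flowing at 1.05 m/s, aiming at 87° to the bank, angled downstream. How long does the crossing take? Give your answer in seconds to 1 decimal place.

44.0 s

The component of the rowing shell's velocity perpendicular to the bank is 4.39 × sin 87° = 4.384 m/s.
The current is parallel to the bank, so it does not affect the crossing time.
Time = 193 / 4.384 = 44.024 s.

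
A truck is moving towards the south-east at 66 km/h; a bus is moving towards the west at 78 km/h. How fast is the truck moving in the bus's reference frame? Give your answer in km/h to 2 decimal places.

133.12 km/h

Taking east as x and north as y: truck velocity = (46.669, -46.669) km/h; bus velocity = (-78.000, 0.000) km/h.
Velocity of truck relative to bus = (46.669, -46.669) − (-78.000, 0.000) = (124.669, -46.669) km/h.
Magnitude = |(124.669, -46.669)| = 133.118 km/h.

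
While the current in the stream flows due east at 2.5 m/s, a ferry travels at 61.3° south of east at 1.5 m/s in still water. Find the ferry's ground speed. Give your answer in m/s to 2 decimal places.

3.48 m/s

Taking east as x and north as y: velocity relative to the water = (0.720, -1.316) m/s; the water relative to ground = (2.500, 0.000) m/s.
Velocity relative to ground = (0.720, -1.316) + (2.500, 0.000) = (3.220, -1.316) m/s.
Speed = |(3.220, -1.316)| = 3.479 m/s.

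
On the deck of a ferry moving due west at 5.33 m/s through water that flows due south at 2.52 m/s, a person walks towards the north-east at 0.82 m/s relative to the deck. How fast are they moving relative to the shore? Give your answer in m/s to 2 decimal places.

In east/north components (m/s): person relative to ferry = (0.580, 0.580); ferry relative to water = (-5.330, 0.000); water relative to ground = (0.000, -2.520).
Sum = (-4.750, -1.940) m/s.
Speed = |(-4.750, -1.940)| = 5.131 m/s.

5.13 m/s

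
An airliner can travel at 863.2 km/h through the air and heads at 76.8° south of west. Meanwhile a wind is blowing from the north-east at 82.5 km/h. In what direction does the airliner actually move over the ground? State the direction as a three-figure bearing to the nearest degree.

196°

Taking east as x and north as y: velocity relative to the air = (-197.112, -840.393) km/h; the air relative to ground = (-58.336, -58.336) km/h.
Velocity relative to ground = (-197.112, -840.393) + (-58.336, -58.336) = (-255.449, -898.730) km/h.
Bearing = atan2(-255.45, -898.73) = 195.87° clockwise from north.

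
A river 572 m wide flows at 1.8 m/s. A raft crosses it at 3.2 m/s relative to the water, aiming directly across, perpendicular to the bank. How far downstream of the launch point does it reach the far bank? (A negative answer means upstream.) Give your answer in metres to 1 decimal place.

321.8 m

Perpendicular speed = 3.200 m/s; crossing time = 572 / 3.200 = 178.750 s.
Net downstream speed = 1.800 m/s.
Drift = 1.800 × 178.750 = 321.750 m (downstream).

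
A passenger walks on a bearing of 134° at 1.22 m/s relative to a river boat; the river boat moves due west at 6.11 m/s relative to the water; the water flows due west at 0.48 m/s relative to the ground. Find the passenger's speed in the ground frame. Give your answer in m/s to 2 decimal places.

In east/north components (m/s): passenger relative to river boat = (0.878, -0.847); river boat relative to water = (-6.110, 0.000); water relative to ground = (-0.480, 0.000).
Sum = (-5.712, -0.847) m/s.
Speed = |(-5.712, -0.847)| = 5.775 m/s.

5.77 m/s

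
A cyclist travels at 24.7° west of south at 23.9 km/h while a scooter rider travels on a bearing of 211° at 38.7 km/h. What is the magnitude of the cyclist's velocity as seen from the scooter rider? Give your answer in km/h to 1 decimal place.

Taking east as x and north as y: cyclist velocity = (-9.987, -21.713) km/h; scooter rider velocity = (-19.932, -33.172) km/h.
Velocity of cyclist relative to scooter rider = (-9.987, -21.713) − (-19.932, -33.172) = (9.945, 11.459) km/h.
Magnitude = |(9.945, 11.459)| = 15.173 km/h.

15.2 km/h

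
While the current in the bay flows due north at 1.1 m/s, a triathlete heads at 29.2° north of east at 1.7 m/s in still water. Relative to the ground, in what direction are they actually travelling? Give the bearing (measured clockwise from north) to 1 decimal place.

037.6°

Taking east as x and north as y: velocity relative to the water = (1.484, 0.829) m/s; the water relative to ground = (0.000, 1.100) m/s.
Velocity relative to ground = (1.484, 0.829) + (0.000, 1.100) = (1.484, 1.929) m/s.
Bearing = atan2(1.48, 1.93) = 37.57° clockwise from north.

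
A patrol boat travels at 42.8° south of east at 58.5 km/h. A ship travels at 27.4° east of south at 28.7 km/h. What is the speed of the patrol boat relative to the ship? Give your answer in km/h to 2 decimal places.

32.96 km/h

Taking east as x and north as y: patrol boat velocity = (42.923, -39.747) km/h; ship velocity = (13.208, -25.480) km/h.
Velocity of patrol boat relative to ship = (42.923, -39.747) − (13.208, -25.480) = (29.715, -14.267) km/h.
Magnitude = |(29.715, -14.267)| = 32.963 km/h.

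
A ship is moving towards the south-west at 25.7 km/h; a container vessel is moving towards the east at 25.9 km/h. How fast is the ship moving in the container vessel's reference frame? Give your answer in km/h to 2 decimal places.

47.67 km/h

Taking east as x and north as y: ship velocity = (-18.173, -18.173) km/h; container vessel velocity = (25.900, 0.000) km/h.
Velocity of ship relative to container vessel = (-18.173, -18.173) − (25.900, 0.000) = (-44.073, -18.173) km/h.
Magnitude = |(-44.073, -18.173)| = 47.672 km/h.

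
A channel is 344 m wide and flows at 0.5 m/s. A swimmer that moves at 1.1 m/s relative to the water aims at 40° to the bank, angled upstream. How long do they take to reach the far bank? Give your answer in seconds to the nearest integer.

487 s

The component of the swimmer's velocity perpendicular to the bank is 1.1 × sin 40° = 0.707 m/s.
Only the cross-stream component determines the crossing time; the current contributes nothing perpendicular to the bank.
Time = 344 / 0.707 = 486.517 s.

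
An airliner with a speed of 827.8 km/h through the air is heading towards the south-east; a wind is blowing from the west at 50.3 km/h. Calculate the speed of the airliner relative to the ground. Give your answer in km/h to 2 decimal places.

864.10 km/h

Taking east as x and north as y: velocity relative to the air = (585.343, -585.343) km/h; the air relative to ground = (50.300, 0.000) km/h.
Velocity relative to ground = (585.343, -585.343) + (50.300, 0.000) = (635.643, -585.343) km/h.
Speed = |(635.643, -585.343)| = 864.100 km/h.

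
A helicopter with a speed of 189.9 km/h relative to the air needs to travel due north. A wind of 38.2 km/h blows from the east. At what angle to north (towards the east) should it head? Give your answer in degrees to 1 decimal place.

11.6°

The wind pushes perpendicular to the desired track; the heading must have a component into the wind equal to 38.2 km/h: 189.9 sin θ = 38.2.
sin θ = 0.2012, so θ = 11.605°.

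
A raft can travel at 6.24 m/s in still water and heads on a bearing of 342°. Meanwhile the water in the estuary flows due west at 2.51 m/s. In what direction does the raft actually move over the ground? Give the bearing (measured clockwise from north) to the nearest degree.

Taking east as x and north as y: velocity relative to the water = (-1.928, 5.935) m/s; the water relative to ground = (-2.510, 0.000) m/s.
Velocity relative to ground = (-1.928, 5.935) + (-2.510, 0.000) = (-4.438, 5.935) m/s.
Bearing = atan2(-4.44, 5.93) = 323.21° clockwise from north.

323°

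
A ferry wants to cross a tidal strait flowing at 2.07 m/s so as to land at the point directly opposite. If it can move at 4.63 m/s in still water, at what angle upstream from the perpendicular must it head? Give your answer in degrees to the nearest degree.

27°

To cancel the current, the upstream component of the ferry's velocity must equal the flow: 4.63 sin θ = 2.07.
sin θ = 2.07 / 4.63 = 0.4471.
θ = arcsin(0.4471) = 26.557°.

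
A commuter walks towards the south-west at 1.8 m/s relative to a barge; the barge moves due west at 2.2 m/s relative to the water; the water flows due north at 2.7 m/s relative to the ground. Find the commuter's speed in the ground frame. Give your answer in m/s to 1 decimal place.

In east/north components (m/s): commuter relative to barge = (-1.273, -1.273); barge relative to water = (-2.200, 0.000); water relative to ground = (0.000, 2.700).
Sum = (-3.473, 1.427) m/s.
Speed = |(-3.473, 1.427)| = 3.755 m/s.

3.8 m/s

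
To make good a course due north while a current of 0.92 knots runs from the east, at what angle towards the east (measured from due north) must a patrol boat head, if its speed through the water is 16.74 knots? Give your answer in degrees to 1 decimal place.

The current pushes perpendicular to the desired track; the heading must have a component into the current equal to 0.92 knots: 16.74 sin θ = 0.92.
sin θ = 0.0550, so θ = 3.150°.

3.2°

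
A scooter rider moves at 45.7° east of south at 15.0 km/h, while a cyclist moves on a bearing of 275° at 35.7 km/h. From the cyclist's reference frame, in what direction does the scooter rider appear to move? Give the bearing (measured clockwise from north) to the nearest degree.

106°

Taking east as x and north as y: scooter rider velocity = (10.735, -10.476) km/h; cyclist velocity = (-35.564, 3.111) km/h.
Velocity of scooter rider relative to cyclist = (10.735, -10.476) − (-35.564, 3.111) = (46.300, -13.588) km/h.
Bearing = atan2(46.30, -13.59) = 106.36° clockwise from north.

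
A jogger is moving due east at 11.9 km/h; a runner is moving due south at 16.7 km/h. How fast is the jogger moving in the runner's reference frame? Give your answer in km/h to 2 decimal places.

20.51 km/h

Taking east as x and north as y: jogger velocity = (11.900, 0.000) km/h; runner velocity = (0.000, -16.700) km/h.
Velocity of jogger relative to runner = (11.900, 0.000) − (0.000, -16.700) = (11.900, 16.700) km/h.
Magnitude = |(11.900, 16.700)| = 20.506 km/h.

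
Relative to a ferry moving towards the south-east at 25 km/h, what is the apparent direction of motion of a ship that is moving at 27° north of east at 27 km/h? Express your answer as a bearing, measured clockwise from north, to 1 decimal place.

012.0°

Taking east as x and north as y: ship velocity = (24.057, 12.258) km/h; ferry velocity = (17.678, -17.678) km/h.
Velocity of ship relative to ferry = (24.057, 12.258) − (17.678, -17.678) = (6.380, 29.935) km/h.
Bearing = atan2(6.38, 29.94) = 12.03° clockwise from north.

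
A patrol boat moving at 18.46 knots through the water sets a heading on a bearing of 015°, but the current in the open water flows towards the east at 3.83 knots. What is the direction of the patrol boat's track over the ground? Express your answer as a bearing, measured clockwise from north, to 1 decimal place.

Taking east as x and north as y: velocity relative to the water = (4.778, 17.831) knots; the water relative to ground = (3.830, 0.000) knots.
Velocity relative to ground = (4.778, 17.831) + (3.830, 0.000) = (8.608, 17.831) knots.
Bearing = atan2(8.61, 17.83) = 25.77° clockwise from north.

025.8°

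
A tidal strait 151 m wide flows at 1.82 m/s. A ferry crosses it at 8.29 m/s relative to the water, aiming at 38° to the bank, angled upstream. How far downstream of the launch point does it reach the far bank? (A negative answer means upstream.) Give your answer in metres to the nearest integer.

-139 m

Perpendicular speed = 5.104 m/s; crossing time = 151 / 5.104 = 29.586 s.
Net downstream speed = -4.713 m/s.
Drift = -4.713 × 29.586 = -139.425 m (upstream).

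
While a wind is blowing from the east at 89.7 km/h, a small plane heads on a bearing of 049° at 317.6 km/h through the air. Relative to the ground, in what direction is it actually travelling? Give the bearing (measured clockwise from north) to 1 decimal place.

035.7°

Taking east as x and north as y: velocity relative to the air = (239.696, 208.364) km/h; the air relative to ground = (-89.700, 0.000) km/h.
Velocity relative to ground = (239.696, 208.364) + (-89.700, 0.000) = (149.996, 208.364) km/h.
Bearing = atan2(150.00, 208.36) = 35.75° clockwise from north.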